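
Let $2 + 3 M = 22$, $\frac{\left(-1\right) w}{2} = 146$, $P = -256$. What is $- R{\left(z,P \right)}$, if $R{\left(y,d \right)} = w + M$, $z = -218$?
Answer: $\frac{856}{3} \approx 285.33$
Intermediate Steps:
$w = -292$ ($w = \left(-2\right) 146 = -292$)
$M = \frac{20}{3}$ ($M = - \frac{2}{3} + \frac{1}{3} \cdot 22 = - \frac{2}{3} + \frac{22}{3} = \frac{20}{3} \approx 6.6667$)
$R{\left(y,d \right)} = - \frac{856}{3}$ ($R{\left(y,d \right)} = -292 + \frac{20}{3} = - \frac{856}{3}$)
$- R{\left(z,P \right)} = \left(-1\right) \left(- \frac{856}{3}\right) = \frac{856}{3}$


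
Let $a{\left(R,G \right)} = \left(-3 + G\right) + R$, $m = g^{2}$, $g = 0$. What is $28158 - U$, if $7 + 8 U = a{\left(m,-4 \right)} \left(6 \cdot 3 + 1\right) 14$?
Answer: $\frac{227133}{8} \approx 28392.0$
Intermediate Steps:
$m = 0$ ($m = 0^{2} = 0$)
$a{\left(R,G \right)} = -3 + G + R$
$U = - \frac{1869}{8}$ ($U = - \frac{7}{8} + \frac{\left(-3 - 4 + 0\right) \left(6 \cdot 3 + 1\right) 14}{8} = - \frac{7}{8} + \frac{- 7 \left(18 + 1\right) 14}{8} = - \frac{7}{8} + \frac{\left(-7\right) 19 \cdot 14}{8} = - \frac{7}{8} + \frac{\left(-133\right) 14}{8} = - \frac{7}{8} + \frac{1}{8} \left(-1862\right) = - \frac{7}{8} - \frac{931}{4} = - \frac{1869}{8} \approx -233.63$)
$28158 - U = 28158 - - \frac{1869}{8} = 28158 + \frac{1869}{8} = \frac{227133}{8}$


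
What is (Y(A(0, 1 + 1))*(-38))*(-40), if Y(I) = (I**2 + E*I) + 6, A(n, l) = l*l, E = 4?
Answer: 57760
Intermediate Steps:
A(n, l) = l**2
Y(I) = 6 + I**2 + 4*I (Y(I) = (I**2 + 4*I) + 6 = 6 + I**2 + 4*I)
(Y(A(0, 1 + 1))*(-38))*(-40) = ((6 + ((1 + 1)**2)**2 + 4*(1 + 1)**2)*(-38))*(-40) = ((6 + (2**2)**2 + 4*2**2)*(-38))*(-40) = ((6 + 4**2 + 4*4)*(-38))*(-40) = ((6 + 16 + 16)*(-38))*(-40) = (38*(-38))*(-40) = -1444*(-40) = 57760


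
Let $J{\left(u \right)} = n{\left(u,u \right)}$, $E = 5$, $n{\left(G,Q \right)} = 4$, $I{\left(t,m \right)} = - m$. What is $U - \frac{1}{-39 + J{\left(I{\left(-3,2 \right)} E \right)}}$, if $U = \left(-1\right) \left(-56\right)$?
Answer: $\frac{1961}{35} \approx 56.029$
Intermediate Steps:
$J{\left(u \right)} = 4$
$U = 56$
$U - \frac{1}{-39 + J{\left(I{\left(-3,2 \right)} E \right)}} = 56 - \frac{1}{-39 + 4} = 56 - \frac{1}{-35} = 56 - - \frac{1}{35} = 56 + \frac{1}{35} = \frac{1961}{35}$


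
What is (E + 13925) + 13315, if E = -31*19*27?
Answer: 11337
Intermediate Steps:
E = -15903 (E = -589*27 = -15903)
(E + 13925) + 13315 = (-15903 + 13925) + 13315 = -1978 + 13315 = 11337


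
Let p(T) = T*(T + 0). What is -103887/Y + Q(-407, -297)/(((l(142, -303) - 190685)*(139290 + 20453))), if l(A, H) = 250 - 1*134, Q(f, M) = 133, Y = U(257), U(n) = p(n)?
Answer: -3162534687346846/2010667869746583 ≈ -1.5729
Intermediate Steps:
p(T) = T² (p(T) = T*T = T²)
U(n) = n²
Y = 66049 (Y = 257² = 66049)
l(A, H) = 116 (l(A, H) = 250 - 134 = 116)
-103887/Y + Q(-407, -297)/(((l(142, -303) - 190685)*(139290 + 20453))) = -103887/66049 + 133/(((116 - 190685)*(139290 + 20453))) = -103887*1/66049 + 133/((-190569*159743)) = -103887/66049 + 133/(-30442063767) = -103887/66049 + 133*(-1/30442063767) = -103887/66049 - 133/30442063767 = -3162534687346846/2010667869746583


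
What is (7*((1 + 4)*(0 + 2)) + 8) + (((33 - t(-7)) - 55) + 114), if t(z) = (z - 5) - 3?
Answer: 185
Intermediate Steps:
t(z) = -8 + z (t(z) = (-5 + z) - 3 = -8 + z)
(7*((1 + 4)*(0 + 2)) + 8) + (((33 - t(-7)) - 55) + 114) = (7*((1 + 4)*(0 + 2)) + 8) + (((33 - (-8 - 7)) - 55) + 114) = (7*(5*2) + 8) + (((33 - 1*(-15)) - 55) + 114) = (7*10 + 8) + (((33 + 15) - 55) + 114) = (70 + 8) + ((48 - 55) + 114) = 78 + (-7 + 114) = 78 + 107 = 185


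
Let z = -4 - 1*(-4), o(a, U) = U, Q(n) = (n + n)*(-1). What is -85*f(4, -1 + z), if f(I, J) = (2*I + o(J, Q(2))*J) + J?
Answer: -935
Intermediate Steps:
Q(n) = -2*n (Q(n) = (2*n)*(-1) = -2*n)
z = 0 (z = -4 + 4 = 0)
f(I, J) = -3*J + 2*I (f(I, J) = (2*I + (-2*2)*J) + J = (2*I - 4*J) + J = (-4*J + 2*I) + J = -3*J + 2*I)
-85*f(4, -1 + z) = -85*(-3*(-1 + 0) + 2*4) = -85*(-3*(-1) + 8) = -85*(3 + 8) = -85*11 = -935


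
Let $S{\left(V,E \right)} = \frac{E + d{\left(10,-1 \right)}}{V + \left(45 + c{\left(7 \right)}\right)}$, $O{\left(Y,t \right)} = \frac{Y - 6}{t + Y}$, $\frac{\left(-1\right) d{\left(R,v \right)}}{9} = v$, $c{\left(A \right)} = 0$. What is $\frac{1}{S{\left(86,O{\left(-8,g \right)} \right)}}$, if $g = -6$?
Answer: $\frac{131}{10} \approx 13.1$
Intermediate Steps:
$d{\left(R,v \right)} = - 9 v$
$O{\left(Y,t \right)} = \frac{-6 + Y}{Y + t}$
$S{\left(V,E \right)} = \frac{9 + E}{45 + V}$ ($S{\left(V,E \right)} = \frac{E - -9}{V + \left(45 + 0\right)} = \frac{E + 9}{V + 45} = \frac{9 + E}{45 + V}$)
$\frac{1}{S{\left(86,O{\left(-8,g \right)} \right)}} = \frac{1}{\frac{1}{45 + 86} \left(9 + \frac{-6 - 8}{-8 - 6}\right)} = \frac{1}{\frac{1}{131} \left(9 + \frac{1}{-14} \left(-14\right)\right)} = \frac{1}{\frac{1}{131} \left(9 - -1\right)} = \frac{1}{\frac{1}{131} \left(9 + 1\right)} = \frac{1}{\frac{1}{131} \cdot 10} = \frac{1}{\frac{10}{131}} = \frac{131}{10}$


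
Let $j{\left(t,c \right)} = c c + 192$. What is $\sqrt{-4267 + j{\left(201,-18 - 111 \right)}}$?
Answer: $\sqrt{12566} \approx 112.1$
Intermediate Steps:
$j{\left(t,c \right)} = 192 + c^{2}$ ($j{\left(t,c \right)} = c^{2} + 192 = 192 + c^{2}$)
$\sqrt{-4267 + j{\left(201,-18 - 111 \right)}} = \sqrt{-4267 + \left(192 + \left(-18 - 111\right)^{2}\right)} = \sqrt{-4267 + \left(192 + \left(-129\right)^{2}\right)} = \sqrt{-4267 + \left(192 + 16641\right)} = \sqrt{-4267 + 16833} = \sqrt{12566}$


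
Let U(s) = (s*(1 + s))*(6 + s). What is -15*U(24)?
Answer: -270000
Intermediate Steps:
U(s) = s*(1 + s)*(6 + s)
-15*U(24) = -360*(6 + 24² + 7*24) = -360*(6 + 576 + 168) = -360*750 = -15*18000 = -270000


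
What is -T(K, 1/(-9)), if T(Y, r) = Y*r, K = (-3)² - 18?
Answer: -1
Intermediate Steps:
K = -9 (K = 9 - 18 = -9)
-T(K, 1/(-9)) = -(-9)/(-9) = -(-9)*(-1)/9 = -1*1 = -1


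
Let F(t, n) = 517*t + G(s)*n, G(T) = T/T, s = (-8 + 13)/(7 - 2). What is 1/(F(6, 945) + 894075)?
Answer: 1/898122 ≈ 1.1134e-6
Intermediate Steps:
s = 1 (s = 5/5 = 5*(⅕) = 1)
G(T) = 1
F(t, n) = n + 517*t (F(t, n) = 517*t + 1*n = 517*t + n = n + 517*t)
1/(F(6, 945) + 894075) = 1/((945 + 517*6) + 894075) = 1/((945 + 3102) + 894075) = 1/(4047 + 894075) = 1/898122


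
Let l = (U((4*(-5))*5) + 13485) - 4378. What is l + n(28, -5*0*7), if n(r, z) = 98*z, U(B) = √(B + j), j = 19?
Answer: 9107 + 9*I ≈ 9107.0 + 9.0*I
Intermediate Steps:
U(B) = √(19 + B) (U(B) = √(B + 19) = √(19 + B))
l = 9107 + 9*I (l = (√(19 + (4*(-5))*5) + 13485) - 4378 = (√(19 - 20*5) + 13485) - 4378 = (√(19 - 100) + 13485) - 4378 = (√(-81) + 13485) - 4378 = (9*I + 13485) - 4378 = (13485 + 9*I) - 4378 = 9107 + 9*I ≈ 9107.0 + 9.0*I)
l + n(28, -5*0*7) = (9107 + 9*I) + 98*(-5*0*7) = (9107 + 9*I) + 98*(0*7) = (9107 + 9*I) + 98*0 = (9107 + 9*I) + 0 = 9107 + 9*I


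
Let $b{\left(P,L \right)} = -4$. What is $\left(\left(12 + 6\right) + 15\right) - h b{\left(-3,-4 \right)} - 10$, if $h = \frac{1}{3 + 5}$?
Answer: $\frac{13}{2} \approx 6.5$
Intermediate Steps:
$h = \frac{1}{8} \approx 0.125$
$\left(\left(12 + 6\right) + 15\right) - h b{\left(-3,-4 \right)} - 10 = \left(\left(12 + 6\right) + 15\right) \left(-1\right) \frac{1}{8} \left(-4\right) - 10 = \left(18 + 15\right) \left(\left(- \frac{1}{8}\right) \left(-4\right)\right) - 10 = 33 \cdot \frac{1}{2} - 10 = \frac{33}{2} - 10 = \frac{13}{2}$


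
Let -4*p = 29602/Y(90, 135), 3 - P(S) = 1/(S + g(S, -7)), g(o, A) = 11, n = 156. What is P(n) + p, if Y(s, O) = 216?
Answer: -2255767/72144 ≈ -31.268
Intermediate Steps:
P(S) = 3 - 1/(11 + S) (P(S) = 3 - 1/(S + 11) = 3 - 1/(11 + S))
p = -14801/432 (p = -14801/(2*216) = -1/4*14801/108 = -14801/432 ≈ -34.262)
P(n) + p = (32 + 3*156)/(11 + 156) - 14801/432 = (32 + 468)/167 - 14801/432 = (1/167)*500 - 14801/432 = 500/167 - 14801/432 = -2255767/72144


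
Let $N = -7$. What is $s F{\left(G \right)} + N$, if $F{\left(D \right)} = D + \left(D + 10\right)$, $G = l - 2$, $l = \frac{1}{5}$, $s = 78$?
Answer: $\frac{2461}{5} \approx 492.2$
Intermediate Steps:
$l = \frac{1}{5} \approx 0.2$
$G = - \frac{9}{5}$ ($G = \frac{1}{5} - 2 = - \frac{9}{5} \approx -1.8$)
$F{\left(D \right)} = 10 + 2 D$ ($F{\left(D \right)} = D + \left(10 + D\right) = 10 + 2 D$)
$s F{\left(G \right)} + N = 78 \left(10 + 2 \left(- \frac{9}{5}\right)\right) - 7 = 78 \left(10 - \frac{18}{5}\right) - 7 = 78 \cdot \frac{32}{5} - 7 = \frac{2496}{5} - 7 = \frac{2461}{5}$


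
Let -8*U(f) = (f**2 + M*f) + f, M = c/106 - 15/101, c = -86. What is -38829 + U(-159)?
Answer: -4240821/101 ≈ -41988.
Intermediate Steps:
M = -5138/5353 (M = -86/106 - 15/101 = -86*1/106 - 15*1/101 = -43/53 - 15/101 = -5138/5353 ≈ -0.95984)
U(f) = -215*f/42824 - f**2/8 (U(f) = -((f**2 - 5138*f/5353) + f)/8 = -(f**2 + 215*f/5353)/8 = -215*f/42824 - f**2/8)
-38829 + U(-159) = -38829 - 1/42824*(-159)*(215 + 5353*(-159)) = -38829 - 1/42824*(-159)*(215 - 851127) = -38829 - 1/42824*(-159)*(-850912) = -38829 - 319092/101 = -4240821/101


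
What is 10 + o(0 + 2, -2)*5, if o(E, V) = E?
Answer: 20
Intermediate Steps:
10 + o(0 + 2, -2)*5 = 10 + (0 + 2)*5 = 10 + 2*5 = 10 + 10 = 20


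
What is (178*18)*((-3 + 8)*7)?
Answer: 112140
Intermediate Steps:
(178*18)*((-3 + 8)*7) = 3204*(5*7) = 3204*35 = 112140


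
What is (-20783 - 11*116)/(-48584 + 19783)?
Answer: 22059/28801 ≈ 0.76591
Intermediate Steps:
(-20783 - 11*116)/(-48584 + 19783) = (-20783 - 1276)/(-28801) = -22059*(-1/28801) = 22059/28801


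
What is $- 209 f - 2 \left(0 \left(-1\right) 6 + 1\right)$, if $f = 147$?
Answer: $-30725$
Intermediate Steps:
$- 209 f - 2 \left(0 \left(-1\right) 6 + 1\right) = \left(-209\right) 147 - 2 \left(0 \left(-1\right) 6 + 1\right) = -30723 - 2 \left(0 \cdot 6 + 1\right) = -30723 - 2 \left(0 + 1\right) = -30723 - 2 = -30725$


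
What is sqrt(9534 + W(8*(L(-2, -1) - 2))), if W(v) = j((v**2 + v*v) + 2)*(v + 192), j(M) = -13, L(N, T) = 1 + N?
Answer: 35*sqrt(6) ≈ 85.732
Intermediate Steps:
W(v) = -2496 - 13*v (W(v) = -13*(v + 192) = -13*(192 + v) = -2496 - 13*v)
sqrt(9534 + W(8*(L(-2, -1) - 2))) = sqrt(9534 + (-2496 - 104*((1 - 2) - 2))) = sqrt(9534 + (-2496 - 104*(-1 - 2))) = sqrt(9534 + (-2496 - 104*(-3))) = sqrt(9534 + (-2496 - 13*(-24))) = sqrt(9534 + (-2496 + 312)) = sqrt(9534 - 2184) = sqrt(7350) = 35*sqrt(6)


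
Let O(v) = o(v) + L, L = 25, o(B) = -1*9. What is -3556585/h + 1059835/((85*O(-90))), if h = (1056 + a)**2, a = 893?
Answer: 804210667047/1033219472 ≈ 778.35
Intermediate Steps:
o(B) = -9
O(v) = 16 (O(v) = -9 + 25 = 16)
h = 3798601 (h = (1056 + 893)**2 = 1949**2 = 3798601)
-3556585/h + 1059835/((85*O(-90))) = -3556585/3798601 + 1059835/((85*16)) = -3556585*1/3798601 + 1059835/1360 = -3556585/3798601 + 1059835*(1/1360) = -3556585/3798601 + 211967/272 = 804210667047/1033219472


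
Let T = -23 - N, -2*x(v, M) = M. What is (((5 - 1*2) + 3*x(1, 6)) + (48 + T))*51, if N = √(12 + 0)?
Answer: 969 - 102*√3 ≈ 792.33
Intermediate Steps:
x(v, M) = -M/2
N = 2*√3 (N = √12 = 2*√3 ≈ 3.4641)
T = -23 - 2*√3 ≈ -26.464
(((5 - 1*2) + 3*x(1, 6)) + (48 + T))*51 = (((5 - 1*2) + 3*(-½*6)) + (48 + (-23 - 2*√3)))*51 = (((5 - 2) + 3*(-3)) + (25 - 2*√3))*51 = ((3 - 9) + (25 - 2*√3))*51 = (-6 + (25 - 2*√3))*51 = (19 - 2*√3)*51 = 969 - 102*√3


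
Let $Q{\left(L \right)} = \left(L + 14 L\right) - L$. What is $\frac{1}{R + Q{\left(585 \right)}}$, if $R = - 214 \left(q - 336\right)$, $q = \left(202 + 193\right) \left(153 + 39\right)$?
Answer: $- \frac{1}{16149666} \approx -6.1921 \cdot 10^{-8}$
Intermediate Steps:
$q = 75840$ ($q = 395 \cdot 192 = 75840$)
$R = -16157856$ ($R = - 214 \left(75840 - 336\right) = \left(-214\right) 75504 = -16157856$)
$Q{\left(L \right)} = 14 L$ ($Q{\left(L \right)} = 15 L - L = 14 L$)
$\frac{1}{R + Q{\left(585 \right)}} = \frac{1}{-16157856 + 14 \cdot 585} = \frac{1}{-16157856 + 8190} = \frac{1}{-16149666} = - \frac{1}{16149666}$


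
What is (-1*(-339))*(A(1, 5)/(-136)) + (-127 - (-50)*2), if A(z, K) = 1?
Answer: -4011/136 ≈ -29.493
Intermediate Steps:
(-1*(-339))*(A(1, 5)/(-136)) + (-127 - (-50)*2) = (-1*(-339))*(1/(-136)) + (-127 - (-50)*2) = 339*(1*(-1/136)) + (-127 - 5*(-20)) = 339*(-1/136) + (-127 + 100) = -339/136 - 27 = -4011/136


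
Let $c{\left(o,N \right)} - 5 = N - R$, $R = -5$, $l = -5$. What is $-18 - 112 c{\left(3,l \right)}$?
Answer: $-578$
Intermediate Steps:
$c{\left(o,N \right)} = 10 + N$ ($c{\left(o,N \right)} = 5 + \left(N - -5\right) = 5 + \left(N + 5\right) = 5 + \left(5 + N\right) = 10 + N$)
$-18 - 112 c{\left(3,l \right)} = -18 - 112 \left(10 - 5\right) = -18 - 560 = -578$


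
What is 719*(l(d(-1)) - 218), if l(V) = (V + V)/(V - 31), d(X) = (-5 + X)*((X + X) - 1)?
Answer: -2063530/13 ≈ -1.5873e+5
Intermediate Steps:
d(X) = (-1 + 2*X)*(-5 + X) (d(X) = (-5 + X)*(2*X - 1) = (-5 + X)*(-1 + 2*X) = (-1 + 2*X)*(-5 + X))
l(V) = 2*V/(-31 + V) (l(V) = (2*V)/(-31 + V) = 2*V/(-31 + V))
719*(l(d(-1)) - 218) = 719*(2*(5 - 11*(-1) + 2*(-1)**2)/(-31 + (5 - 11*(-1) + 2*(-1)**2)) - 218) = 719*(2*(5 + 11 + 2*1)/(-31 + (5 + 11 + 2*1)) - 218) = 719*(2*(5 + 11 + 2)/(-31 + (5 + 11 + 2)) - 218) = 719*(2*18/(-31 + 18) - 218) = 719*(2*18/(-13) - 218) = 719*(2*18*(-1/13) - 218) = 719*(-36/13 - 218) = 719*(-2870/13) = -2063530/13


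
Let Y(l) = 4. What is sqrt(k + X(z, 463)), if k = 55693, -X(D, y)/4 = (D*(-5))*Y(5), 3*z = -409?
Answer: sqrt(403077)/3 ≈ 211.63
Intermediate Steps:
z = -409/3 (z = (1/3)*(-409) = -409/3 ≈ -136.33)
X(D, y) = 80*D (X(D, y) = -4*D*(-5)*4 = -4*(-5*D)*4 = -(-80)*D = 80*D)
sqrt(k + X(z, 463)) = sqrt(55693 + 80*(-409/3)) = sqrt(55693 - 32720/3) = sqrt(134359/3) = sqrt(403077)/3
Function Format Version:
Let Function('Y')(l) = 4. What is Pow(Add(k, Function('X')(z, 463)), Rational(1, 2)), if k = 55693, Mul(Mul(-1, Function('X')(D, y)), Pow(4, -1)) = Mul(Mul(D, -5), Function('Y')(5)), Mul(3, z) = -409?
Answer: Mul(Rational(1, 3), Pow(403077, Rational(1, 2))) ≈ 211.63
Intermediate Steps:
z = Rational(-409, 3) (z = Mul(Rational(1, 3), -409) = Rational(-409, 3) ≈ -136.33)
Function('X')(D, y) = Mul(80, D) (Function('X')(D, y) = Mul(-4, Mul(Mul(D, -5), 4)) = Mul(-4, Mul(Mul(-5, D), 4)) = Mul(-4, Mul(-20, D)) = Mul(80, D))
Pow(Add(k, Function('X')(z, 463)), Rational(1, 2)) = Pow(Add(55693, Mul(80, Rational(-409, 3))), Rational(1, 2)) = Pow(Add(55693, Rational(-32720, 3)), Rational(1, 2)) = Pow(Rational(134359, 3), Rational(1, 2)) = Mul(Rational(1, 3), Pow(403077, Rational(1, 2)))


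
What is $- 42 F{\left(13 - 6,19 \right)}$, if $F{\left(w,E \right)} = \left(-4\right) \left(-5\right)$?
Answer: $-840$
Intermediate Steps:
$F{\left(w,E \right)} = 20$
$- 42 F{\left(13 - 6,19 \right)} = \left(-42\right) 20 = -840$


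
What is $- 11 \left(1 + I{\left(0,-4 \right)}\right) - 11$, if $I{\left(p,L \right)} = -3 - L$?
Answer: $-33$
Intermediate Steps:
$- 11 \left(1 + I{\left(0,-4 \right)}\right) - 11 = - 11 \left(1 - -1\right) - 11 = - 11 \left(1 + \left(-3 + 4\right)\right) - 11 = - 11 \left(1 + 1\right) - 11 = \left(-11\right) 2 - 11 = -22 - 11 = -33$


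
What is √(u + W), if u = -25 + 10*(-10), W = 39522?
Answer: √39397 ≈ 198.49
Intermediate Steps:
u = -125 (u = -25 - 100 = -125)
√(u + W) = √(-125 + 39522) = √39397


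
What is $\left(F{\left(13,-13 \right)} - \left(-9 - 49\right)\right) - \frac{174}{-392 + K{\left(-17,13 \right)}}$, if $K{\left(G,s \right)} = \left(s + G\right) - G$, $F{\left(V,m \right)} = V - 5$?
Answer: $\frac{25188}{379} \approx 66.459$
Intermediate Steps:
$F{\left(V,m \right)} = -5 + V$
$K{\left(G,s \right)} = s$ ($K{\left(G,s \right)} = \left(G + s\right) - G = s$)
$\left(F{\left(13,-13 \right)} - \left(-9 - 49\right)\right) - \frac{174}{-392 + K{\left(-17,13 \right)}} = \left(\left(-5 + 13\right) - \left(-9 - 49\right)\right) - \frac{174}{-392 + 13} = \left(8 - -58\right) - \frac{174}{-379} = \left(8 + 58\right) - - \frac{174}{379} = 66 + \frac{174}{379} = \frac{25188}{379}$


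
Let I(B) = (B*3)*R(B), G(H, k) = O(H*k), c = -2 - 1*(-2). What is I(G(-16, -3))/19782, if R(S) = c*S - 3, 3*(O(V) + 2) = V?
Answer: -1/157 ≈ -0.0063694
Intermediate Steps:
c = 0 (c = -2 + 2 = 0)
O(V) = -2 + V/3
R(S) = -3 (R(S) = 0*S - 3 = 0 - 3 = -3)
G(H, k) = -2 + H*k/3 (G(H, k) = -2 + (H*k)/3 = -2 + H*k/3)
I(B) = -9*B (I(B) = (B*3)*(-3) = (3*B)*(-3) = -9*B)
I(G(-16, -3))/19782 = -9*(-2 + (⅓)*(-16)*(-3))/19782 = -9*(-2 + 16)*(1/19782) = -9*14*(1/19782) = -126*1/19782 = -1/157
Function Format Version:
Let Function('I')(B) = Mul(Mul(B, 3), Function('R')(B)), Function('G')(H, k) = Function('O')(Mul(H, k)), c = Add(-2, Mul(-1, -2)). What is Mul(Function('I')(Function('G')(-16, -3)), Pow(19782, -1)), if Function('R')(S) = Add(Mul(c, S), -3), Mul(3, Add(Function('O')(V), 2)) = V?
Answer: Rational(-1, 157) ≈ -0.0063694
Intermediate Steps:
c = 0 (c = Add(-2, 2) = 0)
Function('O')(V) = Add(-2, Mul(Rational(1, 3), V))
Function('R')(S) = -3 (Function('R')(S) = Add(Mul(0, S), -3) = Add(0, -3) = -3)
Function('G')(H, k) = Add(-2, Mul(Rational(1, 3), H, k)) (Function('G')(H, k) = Add(-2, Mul(Rational(1, 3), Mul(H, k))) = Add(-2, Mul(Rational(1, 3), H, k)))
Function('I')(B) = Mul(-9, B) (Function('I')(B) = Mul(Mul(B, 3), -3) = Mul(Mul(3, B), -3) = Mul(-9, B))
Mul(Function('I')(Function('G')(-16, -3)), Pow(19782, -1)) = Mul(Mul(-9, Add(-2, Mul(Rational(1, 3), -16, -3))), Pow(19782, -1)) = Mul(Mul(-9, Add(-2, 16)), Rational(1, 19782)) = Mul(Mul(-9, 14), Rational(1, 19782)) = Mul(-126, Rational(1, 19782)) = Rational(-1, 157)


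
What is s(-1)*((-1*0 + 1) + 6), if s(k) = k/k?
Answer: 7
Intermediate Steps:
s(k) = 1
s(-1)*((-1*0 + 1) + 6) = 1*((-1*0 + 1) + 6) = 1*((0 + 1) + 6) = 1*(1 + 6) = 1*7 = 7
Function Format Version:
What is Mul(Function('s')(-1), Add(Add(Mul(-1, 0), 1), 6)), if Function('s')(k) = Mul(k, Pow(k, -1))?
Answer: 7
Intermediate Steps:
Function('s')(k) = 1
Mul(Function('s')(-1), Add(Add(Mul(-1, 0), 1), 6)) = Mul(1, Add(Add(Mul(-1, 0), 1), 6)) = Mul(1, Add(Add(0, 1), 6)) = Mul(1, Add(1, 6)) = Mul(1, 7) = 7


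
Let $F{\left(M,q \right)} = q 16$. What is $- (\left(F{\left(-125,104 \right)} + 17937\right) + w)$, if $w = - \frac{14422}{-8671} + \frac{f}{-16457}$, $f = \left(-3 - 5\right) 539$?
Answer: $- \frac{399615844579}{20385521} \approx -19603.0$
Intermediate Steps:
$f = -4312$ ($f = \left(-8\right) 539 = -4312$)
$w = \frac{39247458}{20385521}$ ($w = - \frac{14422}{-8671} - \frac{4312}{-16457} = \left(-14422\right) \left(- \frac{1}{8671}\right) - - \frac{616}{2351} = \frac{14422}{8671} + \frac{616}{2351} = \frac{39247458}{20385521} \approx 1.9253$)
$F{\left(M,q \right)} = 16 q$
$- (\left(F{\left(-125,104 \right)} + 17937\right) + w) = - (\left(16 \cdot 104 + 17937\right) + \frac{39247458}{20385521}) = - (\left(1664 + 17937\right) + \frac{39247458}{20385521}) = - (19601 + \frac{39247458}{20385521}) = \left(-1\right) \frac{399615844579}{20385521} = - \frac{399615844579}{20385521}$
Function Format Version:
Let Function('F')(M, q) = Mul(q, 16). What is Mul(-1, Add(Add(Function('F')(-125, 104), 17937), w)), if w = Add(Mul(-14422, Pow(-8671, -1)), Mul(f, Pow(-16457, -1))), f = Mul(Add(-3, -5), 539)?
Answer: Rational(-399615844579, 20385521) ≈ -19603.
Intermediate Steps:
f = -4312 (f = Mul(-8, 539) = -4312)
w = Rational(39247458, 20385521) (w = Add(Mul(-14422, Pow(-8671, -1)), Mul(-4312, Pow(-16457, -1))) = Add(Mul(-14422, Rational(-1, 8671)), Mul(-4312, Rational(-1, 16457))) = Add(Rational(14422, 8671), Rational(616, 2351)) = Rational(39247458, 20385521) ≈ 1.9253)
Function('F')(M, q) = Mul(16, q)
Mul(-1, Add(Add(Function('F')(-125, 104), 17937), w)) = Mul(-1, Add(Add(Mul(16, 104), 17937), Rational(39247458, 20385521))) = Mul(-1, Add(Add(1664, 17937), Rational(39247458, 20385521))) = Mul(-1, Add(19601, Rational(39247458, 20385521))) = Mul(-1, Rational(399615844579, 20385521)) = Rational(-399615844579, 20385521)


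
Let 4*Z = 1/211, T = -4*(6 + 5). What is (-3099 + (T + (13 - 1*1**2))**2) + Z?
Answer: -1751299/844 ≈ -2075.0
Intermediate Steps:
T = -44 (T = -4*11 = -44)
Z = 1/844 (Z = (1/4)/211 = (1/4)*(1/211) = 1/844 ≈ 0.0011848)
(-3099 + (T + (13 - 1*1**2))**2) + Z = (-3099 + (-44 + (13 - 1*1**2))**2) + 1/844 = (-3099 + (-44 + (13 - 1*1))**2) + 1/844 = (-3099 + (-44 + (13 - 1))**2) + 1/844 = (-3099 + (-44 + 12)**2) + 1/844 = (-3099 + (-32)**2) + 1/844 = (-3099 + 1024) + 1/844 = -2075 + 1/844 = -1751299/844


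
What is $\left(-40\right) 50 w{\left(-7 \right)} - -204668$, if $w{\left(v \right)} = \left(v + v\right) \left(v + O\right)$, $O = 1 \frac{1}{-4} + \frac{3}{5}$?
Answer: $18468$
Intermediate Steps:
$O = \frac{7}{20}$ ($O = 1 \left(- \frac{1}{4}\right) + 3 \cdot \frac{1}{5} = - \frac{1}{4} + \frac{3}{5} = \frac{7}{20} \approx 0.35$)
$w{\left(v \right)} = 2 v \left(\frac{7}{20} + v\right)$ ($w{\left(v \right)} = \left(v + v\right) \left(v + \frac{7}{20}\right) = 2 v \left(\frac{7}{20} + v\right)$)
$\left(-40\right) 50 w{\left(-7 \right)} - -204668 = \left(-40\right) 50 \cdot \frac{1}{10} \left(-7\right) \left(7 + 20 \left(-7\right)\right) - -204668 = - 2000 \cdot \frac{1}{10} \left(-7\right) \left(7 - 140\right) + 204668 = - 2000 \cdot \frac{1}{10} \left(-7\right) \left(-133\right) + 204668 = \left(-2000\right) \frac{931}{10} + 204668 = -186200 + 204668 = 18468$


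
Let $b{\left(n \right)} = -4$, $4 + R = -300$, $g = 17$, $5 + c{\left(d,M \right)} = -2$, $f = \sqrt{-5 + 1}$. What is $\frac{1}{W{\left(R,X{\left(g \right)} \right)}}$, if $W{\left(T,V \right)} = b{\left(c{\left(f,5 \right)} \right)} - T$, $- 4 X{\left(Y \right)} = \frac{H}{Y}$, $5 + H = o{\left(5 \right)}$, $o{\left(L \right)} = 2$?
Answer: $\frac{1}{300} \approx 0.0033333$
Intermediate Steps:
$f = 2 i$ ($f = \sqrt{-4} = 2 i \approx 2.0 i$)
$c{\left(d,M \right)} = -7$ ($c{\left(d,M \right)} = -5 - 2 = -7$)
$H = -3$ ($H = -5 + 2 = -3$)
$R = -304$ ($R = -4 - 300 = -304$)
$X{\left(Y \right)} = \frac{3}{4 Y}$ ($X{\left(Y \right)} = - \frac{\left(-3\right) \frac{1}{Y}}{4} = \frac{3}{4 Y}$)
$W{\left(T,V \right)} = -4 - T$
$\frac{1}{W{\left(R,X{\left(g \right)} \right)}} = \frac{1}{-4 - -304} = \frac{1}{-4 + 304} = \frac{1}{300}$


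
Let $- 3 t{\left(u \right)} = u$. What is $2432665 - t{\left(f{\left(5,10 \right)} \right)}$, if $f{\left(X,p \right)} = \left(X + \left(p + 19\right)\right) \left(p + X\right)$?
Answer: $2432835$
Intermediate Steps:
$f{\left(X,p \right)} = \left(X + p\right) \left(19 + X + p\right)$ ($f{\left(X,p \right)} = \left(X + \left(19 + p\right)\right) \left(X + p\right) = \left(19 + X + p\right) \left(X + p\right) = \left(X + p\right) \left(19 + X + p\right)$)
$t{\left(u \right)} = - \frac{u}{3}$
$2432665 - t{\left(f{\left(5,10 \right)} \right)} = 2432665 - - \frac{5^{2} + 10^{2} + 19 \cdot 5 + 19 \cdot 10 + 2 \cdot 5 \cdot 10}{3} = 2432665 - - \frac{25 + 100 + 95 + 190 + 100}{3} = 2432665 - \left(- \frac{1}{3}\right) 510 = 2432665 - -170 = 2432665 + 170 = 2432835$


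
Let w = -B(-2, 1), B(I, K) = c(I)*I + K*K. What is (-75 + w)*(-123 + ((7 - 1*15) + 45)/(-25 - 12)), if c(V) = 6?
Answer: 7936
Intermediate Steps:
B(I, K) = K**2 + 6*I (B(I, K) = 6*I + K*K = 6*I + K**2 = K**2 + 6*I)
w = 11 (w = -(1**2 + 6*(-2)) = -(1 - 12) = -1*(-11) = 11)
(-75 + w)*(-123 + ((7 - 1*15) + 45)/(-25 - 12)) = (-75 + 11)*(-123 + ((7 - 1*15) + 45)/(-25 - 12)) = -64*(-123 + ((7 - 15) + 45)/(-37)) = -64*(-123 + (-8 + 45)*(-1/37)) = -64*(-123 + 37*(-1/37)) = -64*(-123 - 1) = -64*(-124) = 7936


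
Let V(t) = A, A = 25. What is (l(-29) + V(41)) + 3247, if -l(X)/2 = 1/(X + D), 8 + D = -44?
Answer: 265034/81 ≈ 3272.0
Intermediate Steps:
D = -52 (D = -8 - 44 = -52)
V(t) = 25
l(X) = -2/(-52 + X) (l(X) = -2/(X - 52) = -2/(-52 + X))
(l(-29) + V(41)) + 3247 = (-2/(-52 - 29) + 25) + 3247 = (-2/(-81) + 25) + 3247 = (-2*(-1/81) + 25) + 3247 = (2/81 + 25) + 3247 = 2027/81 + 3247 = 265034/81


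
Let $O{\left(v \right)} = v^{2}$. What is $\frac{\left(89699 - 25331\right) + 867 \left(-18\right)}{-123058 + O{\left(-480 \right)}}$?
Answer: $\frac{24381}{53671} \approx 0.45427$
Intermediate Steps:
$\frac{\left(89699 - 25331\right) + 867 \left(-18\right)}{-123058 + O{\left(-480 \right)}} = \frac{\left(89699 - 25331\right) + 867 \left(-18\right)}{-123058 + \left(-480\right)^{2}} = \frac{64368 - 15606}{-123058 + 230400} = \frac{48762}{107342} = 48762 \cdot \frac{1}{107342} = \frac{24381}{53671}$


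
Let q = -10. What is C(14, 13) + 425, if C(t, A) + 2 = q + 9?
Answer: 422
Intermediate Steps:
C(t, A) = -3 (C(t, A) = -2 + (-10 + 9) = -2 - 1 = -3)
C(14, 13) + 425 = -3 + 425 = 422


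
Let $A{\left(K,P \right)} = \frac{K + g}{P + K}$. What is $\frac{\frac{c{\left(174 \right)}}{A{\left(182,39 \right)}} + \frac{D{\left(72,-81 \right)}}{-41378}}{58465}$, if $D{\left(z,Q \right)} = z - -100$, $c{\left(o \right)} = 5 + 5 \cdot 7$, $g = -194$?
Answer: $- \frac{45722948}{3628747155} \approx -0.0126$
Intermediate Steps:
$c{\left(o \right)} = 40$ ($c{\left(o \right)} = 5 + 35 = 40$)
$D{\left(z,Q \right)} = 100 + z$ ($D{\left(z,Q \right)} = z + 100 = 100 + z$)
$A{\left(K,P \right)} = \frac{-194 + K}{K + P}$ ($A{\left(K,P \right)} = \frac{K - 194}{P + K} = \frac{-194 + K}{K + P}$)
$\frac{\frac{c{\left(174 \right)}}{A{\left(182,39 \right)}} + \frac{D{\left(72,-81 \right)}}{-41378}}{58465} = \frac{\frac{40}{\frac{1}{182 + 39} \left(-194 + 182\right)} + \frac{100 + 72}{-41378}}{58465} = \left(\frac{40}{\frac{1}{221} \left(-12\right)} + 172 \left(- \frac{1}{41378}\right)\right) \frac{1}{58465} = \left(\frac{40}{\frac{1}{221} \left(-12\right)} - \frac{86}{20689}\right) \frac{1}{58465} = \left(\frac{40}{- \frac{12}{221}} - \frac{86}{20689}\right) \frac{1}{58465} = \left(40 \left(- \frac{221}{12}\right) - \frac{86}{20689}\right) \frac{1}{58465} = \left(- \frac{2210}{3} - \frac{86}{20689}\right) \frac{1}{58465} = \left(- \frac{45722948}{62067}\right) \frac{1}{58465} = - \frac{45722948}{3628747155}$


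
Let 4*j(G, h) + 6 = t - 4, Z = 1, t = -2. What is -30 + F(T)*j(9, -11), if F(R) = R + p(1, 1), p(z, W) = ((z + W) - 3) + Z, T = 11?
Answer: -63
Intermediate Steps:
p(z, W) = -2 + W + z (p(z, W) = ((z + W) - 3) + 1 = ((W + z) - 3) + 1 = (-3 + W + z) + 1 = -2 + W + z)
j(G, h) = -3 (j(G, h) = -3/2 + (-2 - 4)/4 = -3/2 + (¼)*(-6) = -3/2 - 3/2 = -3)
F(R) = R (F(R) = R + (-2 + 1 + 1) = R + 0 = R)
-30 + F(T)*j(9, -11) = -30 + 11*(-3) = -30 - 33 = -63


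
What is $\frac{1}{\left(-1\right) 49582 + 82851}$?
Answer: $\frac{1}{33269} \approx 3.0058 \cdot 10^{-5}$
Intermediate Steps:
$\frac{1}{\left(-1\right) 49582 + 82851} = \frac{1}{-49582 + 82851} = \frac{1}{33269}$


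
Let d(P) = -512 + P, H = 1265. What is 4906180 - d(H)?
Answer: 4905427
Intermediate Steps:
4906180 - d(H) = 4906180 - (-512 + 1265) = 4906180 - 1*753 = 4906180 - 753 = 4905427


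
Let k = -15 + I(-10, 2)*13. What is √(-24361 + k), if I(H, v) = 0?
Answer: 2*I*√6094 ≈ 156.13*I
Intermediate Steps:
k = -15 (k = -15 + 0*13 = -15 + 0 = -15)
√(-24361 + k) = √(-24361 - 15) = √(-24376) = 2*I*√6094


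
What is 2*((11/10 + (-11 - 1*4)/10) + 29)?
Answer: 286/5 ≈ 57.200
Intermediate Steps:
2*((11/10 + (-11 - 1*4)/10) + 29) = 2*((11*(⅒) + (-11 - 4)*(⅒)) + 29) = 2*((11/10 - 15*⅒) + 29) = 2*((11/10 - 3/2) + 29) = 2*(-⅖ + 29) = 2*(143/5) = 286/5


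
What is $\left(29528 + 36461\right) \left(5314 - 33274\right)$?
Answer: $-1845052440$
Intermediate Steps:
$\left(29528 + 36461\right) \left(5314 - 33274\right) = 65989 \left(-27960\right) = -1845052440$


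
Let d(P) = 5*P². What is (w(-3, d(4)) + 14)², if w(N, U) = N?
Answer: 121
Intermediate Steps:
(w(-3, d(4)) + 14)² = (-3 + 14)² = 11² = 121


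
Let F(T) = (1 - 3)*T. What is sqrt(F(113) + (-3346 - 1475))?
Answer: 7*I*sqrt(103) ≈ 71.042*I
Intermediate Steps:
F(T) = -2*T
sqrt(F(113) + (-3346 - 1475)) = sqrt(-2*113 + (-3346 - 1475)) = sqrt(-226 - 4821) = sqrt(-5047) = 7*I*sqrt(103)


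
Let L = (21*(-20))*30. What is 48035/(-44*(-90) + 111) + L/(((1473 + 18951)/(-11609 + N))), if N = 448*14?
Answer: 497718020/150627 ≈ 3304.3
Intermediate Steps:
N = 6272
L = -12600 (L = -420*30 = -12600)
48035/(-44*(-90) + 111) + L/(((1473 + 18951)/(-11609 + N))) = 48035/(-44*(-90) + 111) - 12600*(-11609 + 6272)/(1473 + 18951) = 48035/(3960 + 111) - 12600/(20424/(-5337)) = 48035/4071 - 12600/(20424*(-1/5337)) = 48035*(1/4071) - 12600/(-6808/1779) = 48035/4071 - 12600*(-1779/6808) = 48035/4071 + 2801925/851 = 497718020/150627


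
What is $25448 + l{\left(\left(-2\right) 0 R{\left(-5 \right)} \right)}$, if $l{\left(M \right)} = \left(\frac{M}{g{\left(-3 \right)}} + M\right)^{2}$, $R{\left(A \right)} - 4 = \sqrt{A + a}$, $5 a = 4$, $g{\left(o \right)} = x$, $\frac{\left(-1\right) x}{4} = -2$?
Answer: $25448$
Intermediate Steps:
$x = 8$ ($x = \left(-4\right) \left(-2\right) = 8$)
$g{\left(o \right)} = 8$
$a = \frac{4}{5}$ ($a = \frac{1}{5} \cdot 4 = \frac{4}{5} \approx 0.8$)
$R{\left(A \right)} = 4 + \sqrt{\frac{4}{5} + A}$ ($R{\left(A \right)} = 4 + \sqrt{A + \frac{4}{5}} = 4 + \sqrt{\frac{4}{5} + A}$)
$l{\left(M \right)} = \frac{81 M^{2}}{64}$ ($l{\left(M \right)} = \left(\frac{M}{8} + M\right)^{2} = \left(\frac{9 M}{8}\right)^{2} = \frac{81 M^{2}}{64}$)
$25448 + l{\left(\left(-2\right) 0 R{\left(-5 \right)} \right)} = 25448 + \frac{81 \left(\left(-2\right) 0 \left(4 + \frac{\sqrt{20 + 25 \left(-5\right)}}{5}\right)\right)^{2}}{64} = 25448 + \frac{81 \left(0 \left(4 + \frac{\sqrt{20 - 125}}{5}\right)\right)^{2}}{64} = 25448 + \frac{81 \left(0 \left(4 + \frac{\sqrt{-105}}{5}\right)\right)^{2}}{64} = 25448 + \frac{81 \left(0 \left(4 + \frac{i \sqrt{105}}{5}\right)\right)^{2}}{64} = 25448 + \frac{81 \cdot 0^{2}}{64} = 25448 + \frac{81}{64} \cdot 0 = 25448 + 0 = 25448$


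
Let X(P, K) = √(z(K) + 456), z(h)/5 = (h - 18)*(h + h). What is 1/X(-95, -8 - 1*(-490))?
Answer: √559234/1118468 ≈ 0.00066861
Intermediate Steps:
z(h) = 10*h*(-18 + h) (z(h) = 5*((h - 18)*(h + h)) = 5*((-18 + h)*(2*h)) = 5*(2*h*(-18 + h)) = 10*h*(-18 + h))
X(P, K) = √(456 + 10*K*(-18 + K)) (X(P, K) = √(10*K*(-18 + K) + 456) = √(456 + 10*K*(-18 + K)))
1/X(-95, -8 - 1*(-490)) = 1/(√2*√(228 + 5*(-8 - 1*(-490))*(-18 + (-8 - 1*(-490))))) = 1/(√2*√(228 + 5*(-8 + 490)*(-18 + (-8 + 490)))) = 1/(√2*√(228 + 5*482*(-18 + 482))) = 1/(√2*√(228 + 5*482*464)) = 1/(√2*√(228 + 1118240)) = 1/(√2*√1118468) = 1/(√2*(2*√279617)) = 1/(2*√559234) = √559234/1118468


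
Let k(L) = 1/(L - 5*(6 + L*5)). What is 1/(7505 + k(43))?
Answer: 1062/7970309 ≈ 0.00013324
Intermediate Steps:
k(L) = 1/(-30 - 24*L) (k(L) = 1/(L - 5*(6 + 5*L)) = 1/(L + (-30 - 25*L)) = 1/(-30 - 24*L))
1/(7505 + k(43)) = 1/(7505 - 1/(30 + 24*43)) = 1/(7505 - 1/(30 + 1032)) = 1/(7505 - 1/1062) = 1/(7970309/1062) = 1062/7970309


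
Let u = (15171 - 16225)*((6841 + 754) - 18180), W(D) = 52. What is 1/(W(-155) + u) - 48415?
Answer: -540148822429/11156642 ≈ -48415.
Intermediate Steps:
u = 11156590 (u = -1054*(7595 - 18180) = -1054*(-10585) = 11156590)
1/(W(-155) + u) - 48415 = 1/(52 + 11156590) - 48415 = 1/11156642 - 48415 = -540148822429/11156642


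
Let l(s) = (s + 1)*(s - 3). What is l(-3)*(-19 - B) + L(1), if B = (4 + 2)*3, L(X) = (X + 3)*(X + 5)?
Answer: -420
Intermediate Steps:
L(X) = (3 + X)*(5 + X)
l(s) = (1 + s)*(-3 + s)
B = 18 (B = 6*3 = 18)
l(-3)*(-19 - B) + L(1) = (-3 + (-3)² - 2*(-3))*(-19 - 1*18) + (15 + 1² + 8*1) = (-3 + 9 + 6)*(-19 - 18) + (15 + 1 + 8) = 12*(-37) + 24 = -444 + 24 = -420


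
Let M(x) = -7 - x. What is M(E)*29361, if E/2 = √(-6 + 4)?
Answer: -205527 - 58722*I*√2 ≈ -2.0553e+5 - 83046.0*I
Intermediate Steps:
E = 2*I*√2 (E = 2*√(-6 + 4) = 2*√(-2) = 2*(I*√2) = 2*I*√2 ≈ 2.8284*I)
M(E)*29361 = (-7 - 2*I*√2)*29361 = -205527 - 58722*I*√2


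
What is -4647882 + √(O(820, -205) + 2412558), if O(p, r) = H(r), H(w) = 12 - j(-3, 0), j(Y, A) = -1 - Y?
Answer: -4647882 + 2*√603142 ≈ -4.6463e+6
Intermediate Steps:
H(w) = 10 (H(w) = 12 - (-1 - 1*(-3)) = 12 - (-1 + 3) = 12 - 1*2 = 12 - 2 = 10)
O(p, r) = 10
-4647882 + √(O(820, -205) + 2412558) = -4647882 + √(10 + 2412558) = -4647882 + √2412568 = -4647882 + 2*√603142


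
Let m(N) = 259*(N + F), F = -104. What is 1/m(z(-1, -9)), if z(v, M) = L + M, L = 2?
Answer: -1/28749 ≈ -3.4784e-5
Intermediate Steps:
z(v, M) = 2 + M
m(N) = -26936 + 259*N (m(N) = 259*(N - 104) = 259*(-104 + N) = -26936 + 259*N)
1/m(z(-1, -9)) = 1/(-26936 + 259*(2 - 9)) = 1/(-26936 + 259*(-7)) = 1/(-26936 - 1813) = 1/(-28749) = -1/28749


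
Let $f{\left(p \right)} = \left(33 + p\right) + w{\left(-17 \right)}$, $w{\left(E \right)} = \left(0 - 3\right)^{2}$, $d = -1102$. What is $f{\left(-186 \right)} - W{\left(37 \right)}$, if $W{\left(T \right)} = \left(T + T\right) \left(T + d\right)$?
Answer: $78666$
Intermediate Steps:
$w{\left(E \right)} = 9$ ($w{\left(E \right)} = \left(-3\right)^{2} = 9$)
$W{\left(T \right)} = 2 T \left(-1102 + T\right)$ ($W{\left(T \right)} = \left(T + T\right) \left(T - 1102\right) = 2 T \left(-1102 + T\right)$)
$f{\left(p \right)} = 42 + p$ ($f{\left(p \right)} = \left(33 + p\right) + 9 = 42 + p$)
$f{\left(-186 \right)} - W{\left(37 \right)} = \left(42 - 186\right) - 2 \cdot 37 \left(-1102 + 37\right) = -144 - 2 \cdot 37 \left(-1065\right) = -144 - -78810 = -144 + 78810 = 78666$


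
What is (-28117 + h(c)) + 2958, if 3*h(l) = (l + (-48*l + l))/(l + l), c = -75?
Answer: -75500/3 ≈ -25167.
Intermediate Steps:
h(l) = -23/3 (h(l) = ((l + (-48*l + l))/(l + l))/3 = ((l - 47*l)/((2*l)))/3 = ((-46*l)*(1/(2*l)))/3 = (⅓)*(-23) = -23/3)
(-28117 + h(c)) + 2958 = (-28117 - 23/3) + 2958 = -84374/3 + 2958 = -75500/3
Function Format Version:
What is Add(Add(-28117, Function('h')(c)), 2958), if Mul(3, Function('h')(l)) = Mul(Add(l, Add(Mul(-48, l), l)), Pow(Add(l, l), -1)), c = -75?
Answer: Rational(-75500, 3) ≈ -25167.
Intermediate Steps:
Function('h')(l) = Rational(-23, 3) (Function('h')(l) = Mul(Rational(1, 3), Mul(Add(l, Add(Mul(-48, l), l)), Pow(Add(l, l), -1))) = Mul(Rational(1, 3), Mul(Add(l, Mul(-47, l)), Pow(Mul(2, l), -1))) = Mul(Rational(1, 3), Mul(Mul(-46, l), Mul(Rational(1, 2), Pow(l, -1)))) = Mul(Rational(1, 3), -23) = Rational(-23, 3))
Add(Add(-28117, Function('h')(c)), 2958) = Add(Add(-28117, Rational(-23, 3)), 2958) = Add(Rational(-84374, 3), 2958) = Rational(-75500, 3)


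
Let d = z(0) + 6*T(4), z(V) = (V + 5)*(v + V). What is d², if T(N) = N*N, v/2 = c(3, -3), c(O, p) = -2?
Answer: 5776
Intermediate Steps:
v = -4 (v = 2*(-2) = -4)
T(N) = N²
z(V) = (-4 + V)*(5 + V) (z(V) = (V + 5)*(-4 + V) = (5 + V)*(-4 + V) = (-4 + V)*(5 + V))
d = 76 (d = (-20 + 0 + 0²) + 6*4² = (-20 + 0 + 0) + 6*16 = -20 + 96 = 76)
d² = 76² = 5776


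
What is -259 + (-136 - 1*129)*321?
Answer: -85324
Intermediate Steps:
-259 + (-136 - 1*129)*321 = -259 + (-136 - 129)*321 = -259 - 265*321 = -259 - 85065 = -85324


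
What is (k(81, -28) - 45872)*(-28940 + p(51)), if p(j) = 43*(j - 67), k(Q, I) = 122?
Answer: 1355481000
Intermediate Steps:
p(j) = -2881 + 43*j (p(j) = 43*(-67 + j) = -2881 + 43*j)
(k(81, -28) - 45872)*(-28940 + p(51)) = (122 - 45872)*(-28940 + (-2881 + 43*51)) = -45750*(-28940 + (-2881 + 2193)) = -45750*(-28940 - 688) = -45750*(-29628) = 1355481000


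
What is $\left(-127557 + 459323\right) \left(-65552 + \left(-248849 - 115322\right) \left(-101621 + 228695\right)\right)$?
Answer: $-15353046005289796$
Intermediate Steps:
$\left(-127557 + 459323\right) \left(-65552 + \left(-248849 - 115322\right) \left(-101621 + 228695\right)\right) = 331766 \left(-65552 - 46276665654\right) = 331766 \left(-46276731206\right) = -15353046005289796$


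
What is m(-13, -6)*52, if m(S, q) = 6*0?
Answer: 0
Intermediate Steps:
m(S, q) = 0
m(-13, -6)*52 = 0*52 = 0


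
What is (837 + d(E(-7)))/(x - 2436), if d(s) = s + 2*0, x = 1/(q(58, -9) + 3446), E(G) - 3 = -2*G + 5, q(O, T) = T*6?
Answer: -2913728/8262911 ≈ -0.35263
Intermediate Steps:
q(O, T) = 6*T
E(G) = 8 - 2*G (E(G) = 3 + (-2*G + 5) = 3 + (5 - 2*G) = 8 - 2*G)
x = 1/3392 (x = 1/(6*(-9) + 3446) = 1/(-54 + 3446) = 1/3392 ≈ 0.00029481)
d(s) = s (d(s) = s + 0 = s)
(837 + d(E(-7)))/(x - 2436) = (837 + (8 - 2*(-7)))/(1/3392 - 2436) = (837 + (8 + 14))/(-8262911/3392) = (837 + 22)*(-3392/8262911) = 859*(-3392/8262911) = -2913728/8262911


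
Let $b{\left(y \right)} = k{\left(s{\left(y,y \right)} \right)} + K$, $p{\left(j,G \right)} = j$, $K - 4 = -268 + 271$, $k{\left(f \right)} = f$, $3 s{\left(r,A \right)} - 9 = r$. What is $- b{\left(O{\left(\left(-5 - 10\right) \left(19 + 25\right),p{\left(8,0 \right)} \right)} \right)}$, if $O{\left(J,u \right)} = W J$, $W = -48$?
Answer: $-10570$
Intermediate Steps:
$s{\left(r,A \right)} = 3 + \frac{r}{3}$
$K = 7$ ($K = 4 + \left(-268 + 271\right) = 4 + 3 = 7$)
$O{\left(J,u \right)} = - 48 J$
$b{\left(y \right)} = 10 + \frac{y}{3}$ ($b{\left(y \right)} = \left(3 + \frac{y}{3}\right) + 7 = 10 + \frac{y}{3}$)
$- b{\left(O{\left(\left(-5 - 10\right) \left(19 + 25\right),p{\left(8,0 \right)} \right)} \right)} = - (10 + \frac{\left(-48\right) \left(-5 - 10\right) \left(19 + 25\right)}{3}) = - (10 + \frac{\left(-48\right) \left(\left(-15\right) 44\right)}{3}) = - (10 + \frac{\left(-48\right) \left(-660\right)}{3}) = - (10 + \frac{1}{3} \cdot 31680) = - (10 + 10560) = \left(-1\right) 10570 = -10570$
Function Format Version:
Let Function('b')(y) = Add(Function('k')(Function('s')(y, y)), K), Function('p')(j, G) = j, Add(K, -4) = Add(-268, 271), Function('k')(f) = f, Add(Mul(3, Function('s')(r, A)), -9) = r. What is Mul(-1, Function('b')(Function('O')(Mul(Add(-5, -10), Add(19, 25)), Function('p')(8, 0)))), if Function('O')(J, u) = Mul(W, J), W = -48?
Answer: -10570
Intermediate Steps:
Function('s')(r, A) = Add(3, Mul(Rational(1, 3), r))
K = 7 (K = Add(4, Add(-268, 271)) = Add(4, 3) = 7)
Function('O')(J, u) = Mul(-48, J)
Function('b')(y) = Add(10, Mul(Rational(1, 3), y)) (Function('b')(y) = Add(Add(3, Mul(Rational(1, 3), y)), 7) = Add(10, Mul(Rational(1, 3), y)))
Mul(-1, Function('b')(Function('O')(Mul(Add(-5, -10), Add(19, 25)), Function('p')(8, 0)))) = Mul(-1, Add(10, Mul(Rational(1, 3), Mul(-48, Mul(Add(-5, -10), Add(19, 25)))))) = Mul(-1, Add(10, Mul(Rational(1, 3), Mul(-48, Mul(-15, 44))))) = Mul(-1, Add(10, Mul(Rational(1, 3), Mul(-48, -660)))) = Mul(-1, Add(10, Mul(Rational(1, 3), 31680))) = Mul(-1, Add(10, 10560)) = Mul(-1, 10570) = -10570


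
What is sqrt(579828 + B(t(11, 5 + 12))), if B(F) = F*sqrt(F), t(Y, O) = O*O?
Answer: sqrt(584741) ≈ 764.68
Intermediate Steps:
t(Y, O) = O**2
B(F) = F**(3/2)
sqrt(579828 + B(t(11, 5 + 12))) = sqrt(579828 + ((5 + 12)**2)**(3/2)) = sqrt(579828 + (17**2)**(3/2)) = sqrt(579828 + 289**(3/2)) = sqrt(579828 + 4913) = sqrt(584741)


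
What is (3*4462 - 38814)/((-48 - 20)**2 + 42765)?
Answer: -25428/47389 ≈ -0.53658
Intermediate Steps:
(3*4462 - 38814)/((-48 - 20)**2 + 42765) = (13386 - 38814)/((-68)**2 + 42765) = -25428/(4624 + 42765) = -25428/47389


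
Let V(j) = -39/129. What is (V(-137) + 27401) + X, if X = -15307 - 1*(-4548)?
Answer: 715593/43 ≈ 16642.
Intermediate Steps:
V(j) = -13/43 (V(j) = -39*1/129 = -13/43)
X = -10759 (X = -15307 + 4548 = -10759)
(V(-137) + 27401) + X = (-13/43 + 27401) - 10759 = 1178230/43 - 10759 = 715593/43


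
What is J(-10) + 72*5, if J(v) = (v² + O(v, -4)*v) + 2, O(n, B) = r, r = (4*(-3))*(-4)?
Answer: -18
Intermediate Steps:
r = 48 (r = -12*(-4) = 48)
O(n, B) = 48
J(v) = 2 + v² + 48*v (J(v) = (v² + 48*v) + 2 = 2 + v² + 48*v)
J(-10) + 72*5 = (2 + (-10)² + 48*(-10)) + 72*5 = (2 + 100 - 480) + 360 = -378 + 360 = -18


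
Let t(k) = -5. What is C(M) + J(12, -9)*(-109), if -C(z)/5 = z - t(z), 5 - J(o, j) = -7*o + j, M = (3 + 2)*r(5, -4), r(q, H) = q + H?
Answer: -10732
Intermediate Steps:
r(q, H) = H + q
M = 5 (M = (3 + 2)*(-4 + 5) = 5*1 = 5)
J(o, j) = 5 - j + 7*o (J(o, j) = 5 - (-7*o + j) = 5 - (j - 7*o) = 5 + (-j + 7*o) = 5 - j + 7*o)
C(z) = -25 - 5*z (C(z) = -5*(z - 1*(-5)) = -5*(z + 5) = -5*(5 + z) = -25 - 5*z)
C(M) + J(12, -9)*(-109) = (-25 - 5*5) + (5 - 1*(-9) + 7*12)*(-109) = (-25 - 25) + (5 + 9 + 84)*(-109) = -50 + 98*(-109) = -50 - 10682 = -10732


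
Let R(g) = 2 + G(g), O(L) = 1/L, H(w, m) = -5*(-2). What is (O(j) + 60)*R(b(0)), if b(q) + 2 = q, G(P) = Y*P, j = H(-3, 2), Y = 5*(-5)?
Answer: 15626/5 ≈ 3125.2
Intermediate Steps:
Y = -25
H(w, m) = 10
j = 10
O(L) = 1/L
G(P) = -25*P
b(q) = -2 + q
R(g) = 2 - 25*g
(O(j) + 60)*R(b(0)) = (1/10 + 60)*(2 - 25*(-2 + 0)) = (1/10 + 60)*(2 - 25*(-2)) = 601*(2 + 50)/10 = (601/10)*52 = 15626/5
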